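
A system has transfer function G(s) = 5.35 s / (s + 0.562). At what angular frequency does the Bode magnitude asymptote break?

0.562 rad/s

The single real pole at s = −0.562 gives a corner at ω = 0.562 rad/s.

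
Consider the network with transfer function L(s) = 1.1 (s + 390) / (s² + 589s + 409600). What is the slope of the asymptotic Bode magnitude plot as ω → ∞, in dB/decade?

With 1 zero and 2 poles, the high-frequency asymptotic slope is 20 × (1 − 2) = -20 dB/decade.

-20 dB/decade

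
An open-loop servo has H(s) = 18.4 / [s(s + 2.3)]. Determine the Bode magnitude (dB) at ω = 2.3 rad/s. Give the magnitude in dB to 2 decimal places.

|j2.3 + 2.3| = √(2.3² + 2.3²) = 3.253
|j2.3| = 2.3
|H(j2.3)| = 18.4 / (3.253 × 2.3) = 2.4595
20 log₁₀(2.4595) = 7.817 dB

7.82 dB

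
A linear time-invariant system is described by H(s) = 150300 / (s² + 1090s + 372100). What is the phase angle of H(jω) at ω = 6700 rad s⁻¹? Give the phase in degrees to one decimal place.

-170.7 deg

∠[(j6700)² + 1090(j6700) + 372100] = ∠[-4.4518e+07 + j7.303e+06] = 170.68°
∠H(j6700) = −170.68° = -170.68°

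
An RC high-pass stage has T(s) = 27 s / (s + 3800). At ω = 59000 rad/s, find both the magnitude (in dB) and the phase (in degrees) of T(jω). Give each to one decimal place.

|T| = 28.6 dB, ∠T = 3.7 deg

|j59000| = 5.9e+04
|j59000 + 3800| = √(59000² + 3800²) = 5.912e+04
|T(j59000)| = 27 × 5.9e+04 / 5.912e+04 = 26.944
20 log₁₀(26.944) = 28.61 dB
∠(j59000) = 90.00°
∠(j59000 + 3800) = arctan(59000/3800) = 86.31°
∠T(j59000) = 90.00° − 86.31° = 3.69°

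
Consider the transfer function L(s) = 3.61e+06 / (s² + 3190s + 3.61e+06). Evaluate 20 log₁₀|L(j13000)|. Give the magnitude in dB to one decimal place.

|(j13000)² + 3190(j13000) + 3.61e+06| = |-1.6539e+08 + j4.147e+07| = 1.705e+08
|L(j13000)| = 3.61e+06 / 1.705e+08 = 0.021172
20 log₁₀(0.021172) = -33.48 dB

-33.5 dB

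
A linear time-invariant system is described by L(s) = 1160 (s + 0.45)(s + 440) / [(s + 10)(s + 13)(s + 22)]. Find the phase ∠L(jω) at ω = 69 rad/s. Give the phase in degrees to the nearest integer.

∠(j69 + 0.45) = arctan(69/0.45) = 89.63°
∠(j69 + 440) = arctan(69/440) = 8.91°
∠(j69 + 10) = arctan(69/10) = 81.75°
∠(j69 + 13) = arctan(69/13) = 79.33°
∠(j69 + 22) = arctan(69/22) = 72.32°
∠L(j69) = 89.63° + 8.91° − (81.75° + 79.33° + 72.32°) = -134.86°

-135 deg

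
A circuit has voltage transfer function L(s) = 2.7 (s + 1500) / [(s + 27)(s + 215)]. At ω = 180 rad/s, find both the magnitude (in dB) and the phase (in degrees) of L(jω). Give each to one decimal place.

|j180 + 1500| = √(180² + 1500²) = 1511
|j180 + 27| = √(180² + 27²) = 182
|j180 + 215| = √(180² + 215²) = 280.4
|L(j180)| = 2.7 × 1511 / (182 × 280.4) = 0.079924
20 log₁₀(0.079924) = -21.95 dB
∠(j180 + 1500) = arctan(180/1500) = 6.84°
∠(j180 + 27) = arctan(180/27) = 81.47°
∠(j180 + 215) = arctan(180/215) = 39.94°
∠L(j180) = 6.84° − (81.47° + 39.94°) = -114.56°

|L| = -21.9 dB, ∠L = -114.6 deg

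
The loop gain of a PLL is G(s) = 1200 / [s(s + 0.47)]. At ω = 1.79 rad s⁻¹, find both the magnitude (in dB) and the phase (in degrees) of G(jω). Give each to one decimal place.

|j1.79 + 0.47| = √(1.79² + 0.47²) = 1.851
|j1.79| = 1.79
|G(j1.79)| = 1200 / (1.851 × 1.79) = 362.24
20 log₁₀(362.24) = 51.18 dB
∠(j1.79 + 0.47) = arctan(1.79/0.47) = 75.29°
∠(j1.79) = 90.00°
∠G(j1.79) = − (75.29° + 90.00°) = -165.29°

|G| = 51.2 dB, ∠G = -165.3°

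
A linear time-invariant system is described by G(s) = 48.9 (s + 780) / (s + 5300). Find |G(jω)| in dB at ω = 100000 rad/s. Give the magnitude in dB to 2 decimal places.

33.77 dB

|j100000 + 780| = √(100000² + 780²) = 1e+05
|j100000 + 5300| = √(100000² + 5300²) = 1.001e+05
|G(j100000)| = 48.9 × 1e+05 / 1.001e+05 = 48.833
20 log₁₀(48.833) = 33.774 dB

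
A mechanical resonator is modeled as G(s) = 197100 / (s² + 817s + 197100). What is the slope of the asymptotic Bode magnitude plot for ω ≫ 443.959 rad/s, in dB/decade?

With 0 zeros and 2 poles, the high-frequency asymptotic slope is 20 × (0 − 2) = -40 dB/decade.

-40 dB/decade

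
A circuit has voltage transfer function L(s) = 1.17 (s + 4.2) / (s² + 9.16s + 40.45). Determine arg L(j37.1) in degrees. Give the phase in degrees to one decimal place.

∠(j37.1 + 4.2) = arctan(37.1/4.2) = 83.54°
∠[(j37.1)² + 9.16(j37.1) + 40.45] = ∠[-1336 + j339.84] = 165.73°
∠L(j37.1) = 83.54° − 165.73° = -82.19°

-82.2°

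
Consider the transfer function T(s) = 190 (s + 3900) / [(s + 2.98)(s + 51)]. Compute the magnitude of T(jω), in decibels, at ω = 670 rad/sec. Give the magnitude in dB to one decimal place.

|j670 + 3900| = √(670² + 3900²) = 3957
|j670 + 2.98| = √(670² + 2.98²) = 670
|j670 + 51| = √(670² + 51²) = 671.9
|T(j670)| = 190 × 3957 / (670 × 671.9) = 1.67
20 log₁₀(1.67) = 4.45 dB

4.5 dB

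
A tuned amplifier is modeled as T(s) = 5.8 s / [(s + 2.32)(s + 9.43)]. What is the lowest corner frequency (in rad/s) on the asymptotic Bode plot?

Break frequencies occur at each pole and zero magnitude: 2.32 rad/s, 9.43 rad/s.
The lowest is 2.32 rad/s.

2.32 rad/s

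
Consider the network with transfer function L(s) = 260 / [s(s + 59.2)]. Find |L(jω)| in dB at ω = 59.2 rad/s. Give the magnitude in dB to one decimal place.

-25.6 dB

|j59.2 + 59.2| = √(59.2² + 59.2²) = 83.72
|j59.2| = 59.2
|L(j59.2)| = 260 / (83.72 × 59.2) = 0.052458
20 log₁₀(0.052458) = -25.60 dB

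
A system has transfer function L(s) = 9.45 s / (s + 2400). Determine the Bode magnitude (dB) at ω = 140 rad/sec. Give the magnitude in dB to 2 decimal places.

-5.19 dB

|j140| = 140
|j140 + 2400| = √(140² + 2400²) = 2404
|L(j140)| = 9.45 × 140 / 2404 = 0.55031
20 log₁₀(0.55031) = -5.188 dB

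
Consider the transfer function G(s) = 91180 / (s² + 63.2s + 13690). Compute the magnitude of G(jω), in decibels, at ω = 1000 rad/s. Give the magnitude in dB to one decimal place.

-20.7 dB

|(j1000)² + 63.2(j1000) + 13690| = |-9.8631e+05 + j63200| = 9.883e+05
|G(j1000)| = 91180 / 9.883e+05 = 0.092256
20 log₁₀(0.092256) = -20.70 dB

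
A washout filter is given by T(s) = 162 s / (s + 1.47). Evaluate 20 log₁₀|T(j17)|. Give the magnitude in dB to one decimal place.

44.2 dB

|j17| = 17
|j17 + 1.47| = √(17² + 1.47²) = 17.06
|T(j17)| = 162 × 17 / 17.06 = 161.4
20 log₁₀(161.4) = 44.16 dB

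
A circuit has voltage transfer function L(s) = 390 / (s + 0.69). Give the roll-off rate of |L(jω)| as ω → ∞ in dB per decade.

-20 dB/decade

With 0 zeros and 1 pole, the high-frequency asymptotic slope is 20 × (0 − 1) = -20 dB/decade.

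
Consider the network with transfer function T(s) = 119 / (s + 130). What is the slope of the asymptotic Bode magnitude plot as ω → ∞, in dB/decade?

With 0 zeros and 1 pole, the high-frequency asymptotic slope is 20 × (0 − 1) = -20 dB/decade.

-20 dB/decade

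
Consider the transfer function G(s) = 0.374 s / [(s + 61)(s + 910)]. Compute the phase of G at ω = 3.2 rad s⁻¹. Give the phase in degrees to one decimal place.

∠(j3.2) = 90.00°
∠(j3.2 + 61) = arctan(3.2/61) = 3.00°
∠(j3.2 + 910) = arctan(3.2/910) = 0.20°
∠G(j3.2) = 90.00° − (3.00° + 0.20°) = 86.80°

86.8°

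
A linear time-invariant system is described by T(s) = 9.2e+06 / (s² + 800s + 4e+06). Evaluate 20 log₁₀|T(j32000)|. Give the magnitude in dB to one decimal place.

|(j32000)² + 800(j32000) + 4e+06| = |-1.02e+09 + j2.56e+07| = 1.02e+09
|T(j32000)| = 9.2e+06 / 1.02e+09 = 0.0090168
20 log₁₀(0.0090168) = -40.90 dB

-40.9 dB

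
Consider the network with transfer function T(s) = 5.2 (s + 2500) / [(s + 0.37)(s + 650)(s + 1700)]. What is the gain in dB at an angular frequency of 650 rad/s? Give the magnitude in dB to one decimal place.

|j650 + 2500| = √(650² + 2500²) = 2583
|j650 + 0.37| = √(650² + 0.37²) = 650
|j650 + 650| = √(650² + 650²) = 919.2
|j650 + 1700| = √(650² + 1700²) = 1820
|T(j650)| = 5.2 × 2583 / (650 × 919.2 × 1820) = 1.2352e-05
20 log₁₀(1.2352e-05) = -98.17 dB

-98.2 dB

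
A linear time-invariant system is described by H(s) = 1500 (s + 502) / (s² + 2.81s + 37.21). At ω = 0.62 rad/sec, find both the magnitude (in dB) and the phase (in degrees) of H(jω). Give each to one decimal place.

|H| = 86.2 dB, ∠H = -2.6 deg

|j0.62 + 502| = √(0.62² + 502²) = 502
|(j0.62)² + 2.81(j0.62) + 37.21| = |36.826 + j1.7422| = 36.87
|H(j0.62)| = 1500 × 502 / 36.87 = 20425
20 log₁₀(20425) = 86.20 dB
∠(j0.62 + 502) = arctan(0.62/502) = 0.07°
∠[(j0.62)² + 2.81(j0.62) + 37.21] = ∠[36.826 + j1.7422] = 2.71°
∠H(j0.62) = 0.07° − 2.71° = -2.64°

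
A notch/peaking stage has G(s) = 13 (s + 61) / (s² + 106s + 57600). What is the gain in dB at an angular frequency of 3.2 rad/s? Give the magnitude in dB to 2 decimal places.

-37.21 dB

|j3.2 + 61| = √(3.2² + 61²) = 61.08
|(j3.2)² + 106(j3.2) + 57600| = |57590 + j339.2| = 5.759e+04
|G(j3.2)| = 13 × 61.08 / 5.759e+04 = 0.013789
20 log₁₀(0.013789) = -37.210 dB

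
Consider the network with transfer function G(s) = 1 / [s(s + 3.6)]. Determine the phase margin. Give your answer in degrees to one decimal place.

Gain crossover: |G(jω)| = 1 at ω ≈ 0.277 rad/s.
∠G(j0.277) = −90° − arctan(0.277/3.6) ≈ -94.40°
PM = 180° + (-94.40°) = 85.60°

85.6°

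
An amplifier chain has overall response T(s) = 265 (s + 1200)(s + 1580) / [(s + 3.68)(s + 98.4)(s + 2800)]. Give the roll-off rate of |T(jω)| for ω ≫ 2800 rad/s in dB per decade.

With 2 zeros and 3 poles, the high-frequency asymptotic slope is 20 × (2 − 3) = -20 dB/decade.

-20 dB/decade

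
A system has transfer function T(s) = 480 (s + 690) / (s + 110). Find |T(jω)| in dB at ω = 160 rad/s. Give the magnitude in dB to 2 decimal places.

64.87 dB

|j160 + 690| = √(160² + 690²) = 708.3
|j160 + 110| = √(160² + 110²) = 194.2
|T(j160)| = 480 × 708.3 / 194.2 = 1751
20 log₁₀(1751) = 64.866 dB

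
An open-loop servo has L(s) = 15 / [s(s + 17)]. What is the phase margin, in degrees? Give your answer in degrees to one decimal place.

Gain crossover: |L(jω)| = 1 at ω ≈ 0.881 rad/s.
∠L(j0.881) = −90° − arctan(0.881/17) ≈ -92.97°
PM = 180° + (-92.97°) = 87.03°

87.0°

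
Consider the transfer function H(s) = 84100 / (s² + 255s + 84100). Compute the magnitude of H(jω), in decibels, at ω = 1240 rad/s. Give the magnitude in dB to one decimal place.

-25.0 dB

|(j1240)² + 255(j1240) + 84100| = |-1.4535e+06 + j3.162e+05| = 1.487e+06
|H(j1240)| = 84100 / 1.487e+06 = 0.056538
20 log₁₀(0.056538) = -24.95 dB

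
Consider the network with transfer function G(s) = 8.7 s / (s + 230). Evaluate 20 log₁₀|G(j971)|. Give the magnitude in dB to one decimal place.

|j971| = 971
|j971 + 230| = √(971² + 230²) = 997.9
|G(j971)| = 8.7 × 971 / 997.9 = 8.4657
20 log₁₀(8.4657) = 18.55 dB

18.6 dB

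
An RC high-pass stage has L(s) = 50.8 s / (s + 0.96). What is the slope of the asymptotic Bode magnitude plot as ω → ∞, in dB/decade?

With 1 zero and 1 pole, the high-frequency asymptotic slope is 20 × (1 − 1) = 0 dB/decade.

0 dB/decade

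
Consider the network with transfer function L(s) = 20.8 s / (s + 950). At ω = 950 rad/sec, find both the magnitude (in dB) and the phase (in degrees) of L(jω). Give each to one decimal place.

|L| = 23.4 dB, ∠L = 45.0°

|j950| = 950
|j950 + 950| = √(950² + 950²) = 1344
|L(j950)| = 20.8 × 950 / 1344 = 14.708
20 log₁₀(14.708) = 23.35 dB
∠(j950) = 90.00°
∠(j950 + 950) = arctan(950/950) = 45.00°
∠L(j950) = 90.00° − 45.00° = 45.00°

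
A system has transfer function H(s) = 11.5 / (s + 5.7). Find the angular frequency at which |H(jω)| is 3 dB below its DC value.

For a single-pole low-pass, the −3 dB point is at the pole: ω = 5.7 rad/s.

5.7 rad/s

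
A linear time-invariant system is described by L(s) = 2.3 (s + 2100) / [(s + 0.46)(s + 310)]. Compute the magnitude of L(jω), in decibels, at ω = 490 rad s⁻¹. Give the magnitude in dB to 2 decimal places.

|j490 + 2100| = √(490² + 2100²) = 2156
|j490 + 0.46| = √(490² + 0.46²) = 490
|j490 + 310| = √(490² + 310²) = 579.8
|L(j490)| = 2.3 × 2156 / (490 × 579.8) = 0.017457
20 log₁₀(0.017457) = -35.161 dB

-35.16 dB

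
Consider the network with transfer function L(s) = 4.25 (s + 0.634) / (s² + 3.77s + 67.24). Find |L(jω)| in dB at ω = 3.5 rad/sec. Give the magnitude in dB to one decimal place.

|j3.5 + 0.634| = √(3.5² + 0.634²) = 3.557
|(j3.5)² + 3.77(j3.5) + 67.24| = |54.99 + j13.195| = 56.55
|L(j3.5)| = 4.25 × 3.557 / 56.55 = 0.26732
20 log₁₀(0.26732) = -11.46 dB

-11.5 dB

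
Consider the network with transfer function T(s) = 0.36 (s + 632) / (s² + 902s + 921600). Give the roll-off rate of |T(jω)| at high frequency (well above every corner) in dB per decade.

With 1 zero and 2 poles, the high-frequency asymptotic slope is 20 × (1 − 2) = -20 dB/decade.

-20 dB/decade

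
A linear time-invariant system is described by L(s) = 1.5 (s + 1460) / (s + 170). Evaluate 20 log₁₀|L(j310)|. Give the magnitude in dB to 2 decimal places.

16.03 dB

|j310 + 1460| = √(310² + 1460²) = 1493
|j310 + 170| = √(310² + 170²) = 353.6
|L(j310)| = 1.5 × 1493 / 353.6 = 6.3323
20 log₁₀(6.3323) = 16.031 dB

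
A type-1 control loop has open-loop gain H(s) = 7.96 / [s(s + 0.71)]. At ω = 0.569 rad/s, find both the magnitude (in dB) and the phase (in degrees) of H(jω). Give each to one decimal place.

|H| = 23.7 dB, ∠H = -128.7°

|j0.569 + 0.71| = √(0.569² + 0.71²) = 0.9099
|j0.569| = 0.569
|H(j0.569)| = 7.96 / (0.9099 × 0.569) = 15.375
20 log₁₀(15.375) = 23.74 dB
∠(j0.569 + 0.71) = arctan(0.569/0.71) = 38.71°
∠(j0.569) = 90.00°
∠H(j0.569) = − (38.71° + 90.00°) = -128.71°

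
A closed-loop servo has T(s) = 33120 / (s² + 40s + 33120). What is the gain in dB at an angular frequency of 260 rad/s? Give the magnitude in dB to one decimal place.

|(j260)² + 40(j260) + 33120| = |-34480 + j10400| = 3.601e+04
|T(j260)| = 33120 / 3.601e+04 = 0.91963
20 log₁₀(0.91963) = -0.73 dB

-0.7 dB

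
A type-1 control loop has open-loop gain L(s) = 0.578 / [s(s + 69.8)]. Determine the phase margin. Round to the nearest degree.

90°

Gain crossover: |L(jω)| = 1 at ω ≈ 0.00828 rad s⁻¹.
∠L(j0.00828) = −90° − arctan(0.00828/69.8) ≈ -90.01°
PM = 180° + (-90.01°) = 89.99°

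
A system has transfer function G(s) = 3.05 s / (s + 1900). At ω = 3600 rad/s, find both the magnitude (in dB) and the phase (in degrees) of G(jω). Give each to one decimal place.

|j3600| = 3600
|j3600 + 1900| = √(3600² + 1900²) = 4071
|G(j3600)| = 3.05 × 3600 / 4071 = 2.6974
20 log₁₀(2.6974) = 8.62 dB
∠(j3600) = 90.00°
∠(j3600 + 1900) = arctan(3600/1900) = 62.18°
∠G(j3600) = 90.00° − 62.18° = 27.82°

|G| = 8.6 dB, ∠G = 27.8 deg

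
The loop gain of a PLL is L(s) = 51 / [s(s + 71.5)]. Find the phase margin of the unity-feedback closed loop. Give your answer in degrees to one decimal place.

89.4°

Gain crossover: |L(jω)| = 1 at ω ≈ 0.713 rad/s.
∠L(j0.713) = −90° − arctan(0.713/71.5) ≈ -90.57°
PM = 180° + (-90.57°) = 89.43°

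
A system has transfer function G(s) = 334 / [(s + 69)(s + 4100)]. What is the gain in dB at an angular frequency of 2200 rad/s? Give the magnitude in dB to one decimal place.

-89.7 dB

|j2200 + 69| = √(2200² + 69²) = 2201
|j2200 + 4100| = √(2200² + 4100²) = 4653
|G(j2200)| = 334 / (2201 × 4653) = 3.2612e-05
20 log₁₀(3.2612e-05) = -89.73 dB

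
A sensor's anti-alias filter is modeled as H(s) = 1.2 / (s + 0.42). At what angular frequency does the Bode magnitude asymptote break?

0.42 rad/s

The single real pole at s = −0.42 gives a corner at ω = 0.42 rad/s.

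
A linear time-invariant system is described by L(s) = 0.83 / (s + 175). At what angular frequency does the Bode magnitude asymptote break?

The single real pole at s = −175 gives a corner at ω = 175 rad/s.

175 rad/s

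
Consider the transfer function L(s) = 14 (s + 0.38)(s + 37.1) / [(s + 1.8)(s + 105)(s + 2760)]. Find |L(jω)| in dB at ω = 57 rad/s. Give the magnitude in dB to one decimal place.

|j57 + 0.38| = √(57² + 0.38²) = 57
|j57 + 37.1| = √(57² + 37.1²) = 68.01
|j57 + 1.8| = √(57² + 1.8²) = 57.03
|j57 + 105| = √(57² + 105²) = 119.5
|j57 + 2760| = √(57² + 2760²) = 2761
|L(j57)| = 14 × 57 × 68.01 / (57.03 × 119.5 × 2761) = 0.0028855
20 log₁₀(0.0028855) = -50.80 dB

-50.8 dB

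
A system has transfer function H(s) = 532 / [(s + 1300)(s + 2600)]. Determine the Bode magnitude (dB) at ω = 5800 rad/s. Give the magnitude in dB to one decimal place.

|j5800 + 1300| = √(5800² + 1300²) = 5944
|j5800 + 2600| = √(5800² + 2600²) = 6356
|H(j5800)| = 532 / (5944 × 6356) = 1.4082e-05
20 log₁₀(1.4082e-05) = -97.03 dB

-97.0 dB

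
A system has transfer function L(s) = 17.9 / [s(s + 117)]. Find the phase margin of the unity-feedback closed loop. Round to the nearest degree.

Gain crossover: |L(jω)| = 1 at ω ≈ 0.153 rad/sec.
∠L(j0.153) = −90° − arctan(0.153/117) ≈ -90.07°
PM = 180° + (-90.07°) = 89.93°

90°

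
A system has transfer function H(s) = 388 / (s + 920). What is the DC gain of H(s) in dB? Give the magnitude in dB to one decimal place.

H(0) = 388 / 920 = 0.42174
20 log₁₀(0.42174) = -7.50 dB

-7.5 dB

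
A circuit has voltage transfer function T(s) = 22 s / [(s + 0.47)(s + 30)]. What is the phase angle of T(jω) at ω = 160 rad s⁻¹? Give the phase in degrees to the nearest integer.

∠(j160) = 90.00°
∠(j160 + 0.47) = arctan(160/0.47) = 89.83°
∠(j160 + 30) = arctan(160/30) = 79.38°
∠T(j160) = 90.00° − (89.83° + 79.38°) = -79.21°

-79 deg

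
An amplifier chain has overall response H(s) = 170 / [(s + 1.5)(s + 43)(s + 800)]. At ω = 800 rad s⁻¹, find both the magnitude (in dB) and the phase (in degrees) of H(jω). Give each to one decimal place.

|H| = -132.6 dB, ∠H = -221.8°

|j800 + 1.5| = √(800² + 1.5²) = 800
|j800 + 43| = √(800² + 43²) = 801.2
|j800 + 800| = √(800² + 800²) = 1131
|H(j800)| = 170 / (800 × 801.2 × 1131) = 2.3444e-07
20 log₁₀(2.3444e-07) = -132.60 dB
∠(j800 + 1.5) = arctan(800/1.5) = 89.89°
∠(j800 + 43) = arctan(800/43) = 86.92°
∠(j800 + 800) = arctan(800/800) = 45.00°
∠H(j800) = − (89.89° + 86.92° + 45.00°) = -221.82°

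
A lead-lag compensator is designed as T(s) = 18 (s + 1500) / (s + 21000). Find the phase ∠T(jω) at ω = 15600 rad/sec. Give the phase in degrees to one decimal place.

∠(j15600 + 1500) = arctan(15600/1500) = 84.51°
∠(j15600 + 21000) = arctan(15600/21000) = 36.61°
∠T(j15600) = 84.51° − 36.61° = 47.90°

47.9°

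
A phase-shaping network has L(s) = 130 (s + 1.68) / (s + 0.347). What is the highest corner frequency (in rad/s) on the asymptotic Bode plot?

Break frequencies occur at each pole and zero magnitude: 0.347 rad/s, 1.68 rad/s.
The highest is 1.68 rad/s.

1.68 rad/s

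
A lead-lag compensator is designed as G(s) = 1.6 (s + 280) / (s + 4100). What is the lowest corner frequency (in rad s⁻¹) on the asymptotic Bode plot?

280 rad s⁻¹

Break frequencies occur at each pole and zero magnitude: 280 rad s⁻¹, 4100 rad s⁻¹.
The lowest is 280 rad s⁻¹.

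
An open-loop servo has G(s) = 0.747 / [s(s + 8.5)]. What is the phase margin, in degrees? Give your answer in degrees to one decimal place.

Gain crossover: |G(jω)| = 1 at ω ≈ 0.0879 rad/s.
∠G(j0.0879) = −90° − arctan(0.0879/8.5) ≈ -90.59°
PM = 180° + (-90.59°) = 89.41°

89.4 deg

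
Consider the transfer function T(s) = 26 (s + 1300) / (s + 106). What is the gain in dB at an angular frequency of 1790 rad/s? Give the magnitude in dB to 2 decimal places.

30.12 dB

|j1790 + 1300| = √(1790² + 1300²) = 2212
|j1790 + 106| = √(1790² + 106²) = 1793
|T(j1790)| = 26 × 2212 / 1793 = 32.077
20 log₁₀(32.077) = 30.124 dB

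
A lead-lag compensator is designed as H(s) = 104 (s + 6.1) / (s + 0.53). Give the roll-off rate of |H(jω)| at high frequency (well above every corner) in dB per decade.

With 1 zero and 1 pole, the high-frequency asymptotic slope is 20 × (1 − 1) = 0 dB/decade.

0 dB/decade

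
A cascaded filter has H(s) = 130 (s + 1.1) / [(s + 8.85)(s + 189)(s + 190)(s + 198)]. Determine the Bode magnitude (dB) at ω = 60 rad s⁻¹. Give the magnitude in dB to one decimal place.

-96.1 dB

|j60 + 1.1| = √(60² + 1.1²) = 60.01
|j60 + 8.85| = √(60² + 8.85²) = 60.65
|j60 + 189| = √(60² + 189²) = 198.3
|j60 + 190| = √(60² + 190²) = 199.2
|j60 + 198| = √(60² + 198²) = 206.9
|H(j60)| = 130 × 60.01 / (60.65 × 198.3 × 199.2 × 206.9) = 1.5736e-05
20 log₁₀(1.5736e-05) = -96.06 dB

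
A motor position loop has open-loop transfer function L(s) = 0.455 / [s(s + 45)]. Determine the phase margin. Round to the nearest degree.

Gain crossover: |L(jω)| = 1 at ω ≈ 0.0101 rad/s.
∠L(j0.0101) = −90° − arctan(0.0101/45) ≈ -90.01°
PM = 180° + (-90.01°) = 89.99°

90°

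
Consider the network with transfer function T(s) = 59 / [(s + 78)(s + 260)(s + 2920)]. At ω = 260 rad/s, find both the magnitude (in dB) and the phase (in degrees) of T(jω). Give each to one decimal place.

|T| = -133.9 dB, ∠T = -123.4 deg

|j260 + 78| = √(260² + 78²) = 271.4
|j260 + 260| = √(260² + 260²) = 367.7
|j260 + 2920| = √(260² + 2920²) = 2932
|T(j260)| = 59 / (271.4 × 367.7 × 2932) = 2.0164e-07
20 log₁₀(2.0164e-07) = -133.91 dB
∠(j260 + 78) = arctan(260/78) = 73.30°
∠(j260 + 260) = arctan(260/260) = 45.00°
∠(j260 + 2920) = arctan(260/2920) = 5.09°
∠T(j260) = − (73.30° + 45.00° + 5.09°) = -123.39°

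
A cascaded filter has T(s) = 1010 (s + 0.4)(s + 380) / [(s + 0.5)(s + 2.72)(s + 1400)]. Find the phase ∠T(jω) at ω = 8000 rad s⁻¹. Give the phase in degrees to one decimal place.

∠(j8000 + 0.4) = arctan(8000/0.4) = 90.00°
∠(j8000 + 380) = arctan(8000/380) = 87.28°
∠(j8000 + 0.5) = arctan(8000/0.5) = 90.00°
∠(j8000 + 2.72) = arctan(8000/2.72) = 89.98°
∠(j8000 + 1400) = arctan(8000/1400) = 80.07°
∠T(j8000) = 90.00° + 87.28° − (90.00° + 89.98° + 80.07°) = -82.77°

-82.8°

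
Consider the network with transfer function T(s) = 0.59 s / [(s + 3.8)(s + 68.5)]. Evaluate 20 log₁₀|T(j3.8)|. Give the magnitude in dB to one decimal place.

-44.3 dB

|j3.8| = 3.8
|j3.8 + 3.8| = √(3.8² + 3.8²) = 5.374
|j3.8 + 68.5| = √(3.8² + 68.5²) = 68.61
|T(j3.8)| = 0.59 × 3.8 / (5.374 × 68.61) = 0.0060811
20 log₁₀(0.0060811) = -44.32 dB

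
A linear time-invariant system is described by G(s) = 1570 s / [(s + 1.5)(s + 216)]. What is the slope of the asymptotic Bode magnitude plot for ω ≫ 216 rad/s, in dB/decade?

-20 dB/decade

With 1 zero and 2 poles, the high-frequency asymptotic slope is 20 × (1 − 2) = -20 dB/decade.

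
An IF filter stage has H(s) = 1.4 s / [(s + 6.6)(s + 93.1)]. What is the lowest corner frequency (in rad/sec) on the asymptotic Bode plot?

6.6 rad/sec

Break frequencies occur at each pole and zero magnitude: 6.6 rad/sec, 93.1 rad/sec.
The lowest is 6.6 rad/sec.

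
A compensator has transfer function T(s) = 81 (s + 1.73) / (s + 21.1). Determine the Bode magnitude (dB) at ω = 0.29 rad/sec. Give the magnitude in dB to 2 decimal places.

16.56 dB

|j0.29 + 1.73| = √(0.29² + 1.73²) = 1.754
|j0.29 + 21.1| = √(0.29² + 21.1²) = 21.1
|T(j0.29)| = 81 × 1.754 / 21.1 = 6.7333
20 log₁₀(6.7333) = 16.565 dB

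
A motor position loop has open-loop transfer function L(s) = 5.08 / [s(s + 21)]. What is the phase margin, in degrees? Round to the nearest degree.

89 deg

Gain crossover: |L(jω)| = 1 at ω ≈ 0.242 rad/sec.
∠L(j0.242) = −90° − arctan(0.242/21) ≈ -90.66°
PM = 180° + (-90.66°) = 89.34°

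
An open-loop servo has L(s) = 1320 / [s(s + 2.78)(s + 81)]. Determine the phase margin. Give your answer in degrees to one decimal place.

Gain crossover: |L(jω)| = 1 at ω ≈ 3.59 rad s⁻¹.
∠L(j3.59) = −90° − arctan(3.59/2.78) − arctan(3.59/81) ≈ -144.76°
PM = 180° + (-144.76°) = 35.24°

35.2°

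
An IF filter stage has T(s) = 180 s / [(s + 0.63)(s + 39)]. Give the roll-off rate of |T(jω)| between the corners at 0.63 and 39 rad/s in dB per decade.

0 dB/decade

In this band the factors already past their corner are: 1 differentiator zero, pole at 0.63; net slope = 0 dB/decade.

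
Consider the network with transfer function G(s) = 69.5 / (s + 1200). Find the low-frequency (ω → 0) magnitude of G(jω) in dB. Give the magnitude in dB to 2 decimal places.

G(0) = 69.5 / 1200 = 0.057917
20 log₁₀(0.057917) = -24.744 dB

-24.74 dB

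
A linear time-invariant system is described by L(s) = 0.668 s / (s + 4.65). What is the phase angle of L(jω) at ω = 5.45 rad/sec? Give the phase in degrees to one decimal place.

∠(j5.45) = 90.00°
∠(j5.45 + 4.65) = arctan(5.45/4.65) = 49.53°
∠L(j5.45) = 90.00° − 49.53° = 40.47°

40.5 deg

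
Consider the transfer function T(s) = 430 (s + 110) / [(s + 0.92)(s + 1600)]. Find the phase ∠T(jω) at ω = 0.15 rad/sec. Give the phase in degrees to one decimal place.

∠(j0.15 + 110) = arctan(0.15/110) = 0.08°
∠(j0.15 + 0.92) = arctan(0.15/0.92) = 9.26°
∠(j0.15 + 1600) = arctan(0.15/1600) = 0.01°
∠T(j0.15) = 0.08° − (9.26° + 0.01°) = -9.19°

-9.2°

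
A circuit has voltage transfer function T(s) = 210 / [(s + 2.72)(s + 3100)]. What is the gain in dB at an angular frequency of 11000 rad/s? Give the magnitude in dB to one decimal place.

|j11000 + 2.72| = √(11000² + 2.72²) = 1.1e+04
|j11000 + 3100| = √(11000² + 3100²) = 1.143e+04
|T(j11000)| = 210 / (1.1e+04 × 1.143e+04) = 1.6705e-06
20 log₁₀(1.6705e-06) = -115.54 dB

-115.5 dB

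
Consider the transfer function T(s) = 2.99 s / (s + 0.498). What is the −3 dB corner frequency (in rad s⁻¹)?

0.498 rad s⁻¹

For a single-pole high-pass, the −3 dB point is at the pole: ω = 0.498 rad s⁻¹.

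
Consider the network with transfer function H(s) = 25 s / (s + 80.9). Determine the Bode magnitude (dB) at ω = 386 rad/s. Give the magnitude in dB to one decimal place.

27.8 dB

|j386| = 386
|j386 + 80.9| = √(386² + 80.9²) = 394.4
|H(j386)| = 25 × 386 / 394.4 = 24.468
20 log₁₀(24.468) = 27.77 dB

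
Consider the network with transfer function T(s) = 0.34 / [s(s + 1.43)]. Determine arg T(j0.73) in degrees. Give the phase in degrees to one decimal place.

∠(j0.73 + 1.43) = arctan(0.73/1.43) = 27.04°
∠(j0.73) = 90.00°
∠T(j0.73) = − (27.04° + 90.00°) = -117.04°

-117.0°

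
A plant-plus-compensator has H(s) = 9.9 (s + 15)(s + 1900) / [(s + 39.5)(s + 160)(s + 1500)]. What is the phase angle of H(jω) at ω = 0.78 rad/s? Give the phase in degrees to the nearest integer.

2°

∠(j0.78 + 15) = arctan(0.78/15) = 2.98°
∠(j0.78 + 1900) = arctan(0.78/1900) = 0.02°
∠(j0.78 + 39.5) = arctan(0.78/39.5) = 1.13°
∠(j0.78 + 160) = arctan(0.78/160) = 0.28°
∠(j0.78 + 1500) = arctan(0.78/1500) = 0.03°
∠H(j0.78) = 2.98° + 0.02° − (1.13° + 0.28° + 0.03°) = 1.56°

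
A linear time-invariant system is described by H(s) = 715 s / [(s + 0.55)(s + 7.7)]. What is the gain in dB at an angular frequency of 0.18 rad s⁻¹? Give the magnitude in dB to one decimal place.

|j0.18| = 0.18
|j0.18 + 0.55| = √(0.18² + 0.55²) = 0.5787
|j0.18 + 7.7| = √(0.18² + 7.7²) = 7.702
|H(j0.18)| = 715 × 0.18 / (0.5787 × 7.702) = 28.874
20 log₁₀(28.874) = 29.21 dB

29.2 dB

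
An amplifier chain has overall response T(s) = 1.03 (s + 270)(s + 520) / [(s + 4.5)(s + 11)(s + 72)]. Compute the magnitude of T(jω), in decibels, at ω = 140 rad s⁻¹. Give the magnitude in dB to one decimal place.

|j140 + 270| = √(140² + 270²) = 304.1
|j140 + 520| = √(140² + 520²) = 538.5
|j140 + 4.5| = √(140² + 4.5²) = 140.1
|j140 + 11| = √(140² + 11²) = 140.4
|j140 + 72| = √(140² + 72²) = 157.4
|T(j140)| = 1.03 × 304.1 × 538.5 / (140.1 × 140.4 × 157.4) = 0.054476
20 log₁₀(0.054476) = -25.28 dB

-25.3 dB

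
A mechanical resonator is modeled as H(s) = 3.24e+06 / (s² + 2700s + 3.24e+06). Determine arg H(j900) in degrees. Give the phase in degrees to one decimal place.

-45.0°

∠[(j900)² + 2700(j900) + 3.24e+06] = ∠[2.43e+06 + j2.43e+06] = 45.00°
∠H(j900) = −45.00° = -45.00°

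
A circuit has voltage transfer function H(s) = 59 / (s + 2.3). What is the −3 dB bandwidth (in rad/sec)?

For a single-pole low-pass, the −3 dB point is at the pole: ω = 2.3 rad/sec.

2.3 rad/sec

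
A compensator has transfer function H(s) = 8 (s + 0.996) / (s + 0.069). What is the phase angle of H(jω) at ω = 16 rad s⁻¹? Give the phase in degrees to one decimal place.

∠(j16 + 0.996) = arctan(16/0.996) = 86.44°
∠(j16 + 0.069) = arctan(16/0.069) = 89.75°
∠H(j16) = 86.44° − 89.75° = -3.31°

-3.3°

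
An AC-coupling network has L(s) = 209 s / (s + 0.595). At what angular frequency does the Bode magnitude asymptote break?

The single real pole at s = −0.595 gives a corner at ω = 0.595 rad/s.

0.595 rad/s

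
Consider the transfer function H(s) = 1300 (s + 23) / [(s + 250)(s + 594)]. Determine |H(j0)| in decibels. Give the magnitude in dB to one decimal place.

H(0) = 1300 × 23 / (250 × 594) = 0.20135
20 log₁₀(0.20135) = -13.92 dB

-13.9 dB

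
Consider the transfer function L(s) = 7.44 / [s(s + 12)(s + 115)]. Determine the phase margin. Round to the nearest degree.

Gain crossover: |L(jω)| = 1 at ω ≈ 0.00539 rad/s.
∠L(j0.00539) = −90° − arctan(0.00539/12) − arctan(0.00539/115) ≈ -90.03°
PM = 180° + (-90.03°) = 89.97°

90°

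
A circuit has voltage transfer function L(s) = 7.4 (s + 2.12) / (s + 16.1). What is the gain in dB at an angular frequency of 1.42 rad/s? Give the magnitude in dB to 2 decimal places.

1.35 dB

|j1.42 + 2.12| = √(1.42² + 2.12²) = 2.552
|j1.42 + 16.1| = √(1.42² + 16.1²) = 16.16
|L(j1.42)| = 7.4 × 2.552 / 16.16 = 1.1683
20 log₁₀(1.1683) = 1.351 dB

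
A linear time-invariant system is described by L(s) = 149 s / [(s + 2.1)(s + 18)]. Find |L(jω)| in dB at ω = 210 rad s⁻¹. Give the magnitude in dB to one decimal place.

-3.0 dB

|j210| = 210
|j210 + 2.1| = √(210² + 2.1²) = 210
|j210 + 18| = √(210² + 18²) = 210.8
|L(j210)| = 149 × 210 / (210 × 210.8) = 0.7069
20 log₁₀(0.7069) = -3.01 dB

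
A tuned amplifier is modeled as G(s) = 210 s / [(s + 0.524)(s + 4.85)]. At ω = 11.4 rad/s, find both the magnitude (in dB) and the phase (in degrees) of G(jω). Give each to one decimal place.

|j11.4| = 11.4
|j11.4 + 0.524| = √(11.4² + 0.524²) = 11.41
|j11.4 + 4.85| = √(11.4² + 4.85²) = 12.39
|G(j11.4)| = 210 × 11.4 / (11.41 × 12.39) = 16.933
20 log₁₀(16.933) = 24.57 dB
∠(j11.4) = 90.00°
∠(j11.4 + 0.524) = arctan(11.4/0.524) = 87.37°
∠(j11.4 + 4.85) = arctan(11.4/4.85) = 66.95°
∠G(j11.4) = 90.00° − (87.37° + 66.95°) = -64.32°

|G| = 24.6 dB, ∠G = -64.3 deg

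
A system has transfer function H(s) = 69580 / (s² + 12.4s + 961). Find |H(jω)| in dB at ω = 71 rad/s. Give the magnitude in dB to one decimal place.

|(j71)² + 12.4(j71) + 961| = |-4080 + j880.4| = 4174
|H(j71)| = 69580 / 4174 = 16.67
20 log₁₀(16.67) = 24.44 dB

24.4 dB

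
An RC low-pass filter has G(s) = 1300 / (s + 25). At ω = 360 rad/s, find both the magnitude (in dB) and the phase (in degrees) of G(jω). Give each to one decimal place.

|j360 + 25| = √(360² + 25²) = 360.9
|G(j360)| = 1300 / 360.9 = 3.6024
20 log₁₀(3.6024) = 11.13 dB
∠(j360 + 25) = arctan(360/25) = 86.03°
∠G(j360) = −86.03° = -86.03°

|G| = 11.1 dB, ∠G = -86.0 deg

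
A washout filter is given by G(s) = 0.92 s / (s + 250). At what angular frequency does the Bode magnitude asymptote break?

The single real pole at s = −250 gives a corner at ω = 250 rad/sec.

250 rad/sec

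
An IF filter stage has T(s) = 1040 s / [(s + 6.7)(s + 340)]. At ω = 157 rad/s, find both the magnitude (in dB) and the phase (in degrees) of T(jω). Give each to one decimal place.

|T| = 8.9 dB, ∠T = -22.3 deg

|j157| = 157
|j157 + 6.7| = √(157² + 6.7²) = 157.1
|j157 + 340| = √(157² + 340²) = 374.5
|T(j157)| = 1040 × 157 / (157.1 × 374.5) = 2.7745
20 log₁₀(2.7745) = 8.86 dB
∠(j157) = 90.00°
∠(j157 + 6.7) = arctan(157/6.7) = 87.56°
∠(j157 + 340) = arctan(157/340) = 24.79°
∠T(j157) = 90.00° − (87.56° + 24.79°) = -22.34°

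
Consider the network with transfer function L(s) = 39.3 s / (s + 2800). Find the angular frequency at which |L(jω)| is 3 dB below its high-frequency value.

For a single-pole high-pass, the −3 dB point is at the pole: ω = 2800 rad/s.

2800 rad/s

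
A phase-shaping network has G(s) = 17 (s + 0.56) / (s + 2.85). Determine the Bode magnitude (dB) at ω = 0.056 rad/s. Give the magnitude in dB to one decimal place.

10.5 dB

|j0.056 + 0.56| = √(0.056² + 0.56²) = 0.5628
|j0.056 + 2.85| = √(0.056² + 2.85²) = 2.851
|G(j0.056)| = 17 × 0.5628 / 2.851 = 3.3564
20 log₁₀(3.3564) = 10.52 dB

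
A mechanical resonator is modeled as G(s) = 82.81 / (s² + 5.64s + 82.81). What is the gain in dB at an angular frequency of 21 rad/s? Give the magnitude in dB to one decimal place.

|(j21)² + 5.64(j21) + 82.81| = |-358.19 + j118.44| = 377.3
|G(j21)| = 82.81 / 377.3 = 0.2195
20 log₁₀(0.2195) = -13.17 dB

-13.2 dB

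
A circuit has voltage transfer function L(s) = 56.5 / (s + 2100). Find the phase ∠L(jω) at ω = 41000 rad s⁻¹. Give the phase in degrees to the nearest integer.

-87°

∠(j41000 + 2100) = arctan(41000/2100) = 87.07°
∠L(j41000) = −87.07° = -87.07°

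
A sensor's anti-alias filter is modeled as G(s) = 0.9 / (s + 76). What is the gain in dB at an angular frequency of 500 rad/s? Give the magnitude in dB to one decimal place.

|j500 + 76| = √(500² + 76²) = 505.7
|G(j500)| = 0.9 / 505.7 = 0.0017796
20 log₁₀(0.0017796) = -54.99 dB

-55.0 dB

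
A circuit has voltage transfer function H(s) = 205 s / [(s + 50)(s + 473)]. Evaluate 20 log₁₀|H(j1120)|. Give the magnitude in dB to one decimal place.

|j1120| = 1120
|j1120 + 50| = √(1120² + 50²) = 1121
|j1120 + 473| = √(1120² + 473²) = 1216
|H(j1120)| = 205 × 1120 / (1121 × 1216) = 0.16845
20 log₁₀(0.16845) = -15.47 dB

-15.5 dB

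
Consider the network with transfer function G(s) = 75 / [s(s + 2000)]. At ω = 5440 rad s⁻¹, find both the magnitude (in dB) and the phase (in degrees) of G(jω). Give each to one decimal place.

|G| = -112.5 dB, ∠G = -159.8 deg

|j5440 + 2000| = √(5440² + 2000²) = 5796
|j5440| = 5440
|G(j5440)| = 75 / (5796 × 5440) = 2.3787e-06
20 log₁₀(2.3787e-06) = -112.47 dB
∠(j5440 + 2000) = arctan(5440/2000) = 69.81°
∠(j5440) = 90.00°
∠G(j5440) = − (69.81° + 90.00°) = -159.81°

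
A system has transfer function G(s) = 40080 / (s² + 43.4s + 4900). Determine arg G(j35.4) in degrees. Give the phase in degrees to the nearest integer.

-23 deg

∠[(j35.4)² + 43.4(j35.4) + 4900] = ∠[3646.8 + j1536.4] = 22.84°
∠G(j35.4) = −22.84° = -22.84°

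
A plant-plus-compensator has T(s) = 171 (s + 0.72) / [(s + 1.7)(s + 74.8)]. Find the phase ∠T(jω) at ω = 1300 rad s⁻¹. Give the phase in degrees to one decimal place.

-86.7°

∠(j1300 + 0.72) = arctan(1300/0.72) = 89.97°
∠(j1300 + 1.7) = arctan(1300/1.7) = 89.93°
∠(j1300 + 74.8) = arctan(1300/74.8) = 86.71°
∠T(j1300) = 89.97° − (89.93° + 86.71°) = -86.66°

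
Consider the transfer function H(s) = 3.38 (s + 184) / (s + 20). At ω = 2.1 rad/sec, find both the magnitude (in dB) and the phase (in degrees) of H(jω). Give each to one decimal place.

|H| = 29.8 dB, ∠H = -5.3°

|j2.1 + 184| = √(2.1² + 184²) = 184
|j2.1 + 20| = √(2.1² + 20²) = 20.11
|H(j2.1)| = 3.38 × 184 / 20.11 = 30.928
20 log₁₀(30.928) = 29.81 dB
∠(j2.1 + 184) = arctan(2.1/184) = 0.65°
∠(j2.1 + 20) = arctan(2.1/20) = 5.99°
∠H(j2.1) = 0.65° − 5.99° = -5.34°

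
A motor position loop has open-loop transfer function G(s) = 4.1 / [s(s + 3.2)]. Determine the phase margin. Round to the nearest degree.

69°

Gain crossover: |G(jω)| = 1 at ω ≈ 1.2 rad/sec.
∠G(j1.2) = −90° − arctan(1.2/3.2) ≈ -110.55°
PM = 180° + (-110.55°) = 69.45°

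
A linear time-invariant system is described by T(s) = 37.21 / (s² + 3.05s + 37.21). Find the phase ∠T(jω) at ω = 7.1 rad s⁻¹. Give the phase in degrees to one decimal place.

-121.4°

∠[(j7.1)² + 3.05(j7.1) + 37.21] = ∠[-13.2 + j21.655] = 121.36°
∠T(j7.1) = −121.36° = -121.36°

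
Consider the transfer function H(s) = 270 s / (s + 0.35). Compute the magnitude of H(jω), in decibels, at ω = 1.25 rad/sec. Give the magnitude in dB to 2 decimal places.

48.30 dB

|j1.25| = 1.25
|j1.25 + 0.35| = √(1.25² + 0.35²) = 1.298
|H(j1.25)| = 270 × 1.25 / 1.298 = 260
20 log₁₀(260) = 48.299 dB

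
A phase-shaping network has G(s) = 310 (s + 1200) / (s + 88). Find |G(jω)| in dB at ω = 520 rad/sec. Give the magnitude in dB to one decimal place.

|j520 + 1200| = √(520² + 1200²) = 1308
|j520 + 88| = √(520² + 88²) = 527.4
|G(j520)| = 310 × 1308 / 527.4 = 768.73
20 log₁₀(768.73) = 57.72 dB

57.7 dB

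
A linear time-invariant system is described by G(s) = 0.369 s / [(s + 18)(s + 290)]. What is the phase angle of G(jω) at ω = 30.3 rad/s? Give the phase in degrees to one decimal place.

∠(j30.3) = 90.00°
∠(j30.3 + 18) = arctan(30.3/18) = 59.29°
∠(j30.3 + 290) = arctan(30.3/290) = 5.96°
∠G(j30.3) = 90.00° − (59.29° + 5.96°) = 24.75°

24.7 deg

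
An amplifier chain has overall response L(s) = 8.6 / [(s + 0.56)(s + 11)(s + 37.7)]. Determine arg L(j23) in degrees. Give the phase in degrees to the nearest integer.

∠(j23 + 0.56) = arctan(23/0.56) = 88.61°
∠(j23 + 11) = arctan(23/11) = 64.44°
∠(j23 + 37.7) = arctan(23/37.7) = 31.39°
∠L(j23) = − (88.61° + 64.44° + 31.39°) = -184.43°

-184°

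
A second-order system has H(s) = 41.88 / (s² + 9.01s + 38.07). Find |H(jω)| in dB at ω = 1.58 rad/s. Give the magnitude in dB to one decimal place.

|(j1.58)² + 9.01(j1.58) + 38.07| = |35.574 + j14.236| = 38.32
|H(j1.58)| = 41.88 / 38.32 = 1.093
20 log₁₀(1.093) = 0.77 dB

0.8 dB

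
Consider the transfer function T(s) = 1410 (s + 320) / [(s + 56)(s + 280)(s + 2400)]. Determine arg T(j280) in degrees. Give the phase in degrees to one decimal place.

∠(j280 + 320) = arctan(280/320) = 41.19°
∠(j280 + 56) = arctan(280/56) = 78.69°
∠(j280 + 280) = arctan(280/280) = 45.00°
∠(j280 + 2400) = arctan(280/2400) = 6.65°
∠T(j280) = 41.19° − (78.69° + 45.00° + 6.65°) = -89.16°

-89.2°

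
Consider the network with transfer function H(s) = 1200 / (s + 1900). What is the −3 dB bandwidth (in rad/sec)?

1900 rad/sec

For a single-pole low-pass, the −3 dB point is at the pole: ω = 1900 rad/sec.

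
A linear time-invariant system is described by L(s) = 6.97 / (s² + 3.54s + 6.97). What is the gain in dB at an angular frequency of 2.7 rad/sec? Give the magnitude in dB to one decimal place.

|(j2.7)² + 3.54(j2.7) + 6.97| = |-0.32 + j9.558| = 9.563
|L(j2.7)| = 6.97 / 9.563 = 0.72882
20 log₁₀(0.72882) = -2.75 dB

-2.7 dB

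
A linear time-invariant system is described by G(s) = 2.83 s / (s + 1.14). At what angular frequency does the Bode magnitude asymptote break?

The single real pole at s = −1.14 gives a corner at ω = 1.14 rad/s.

1.14 rad/s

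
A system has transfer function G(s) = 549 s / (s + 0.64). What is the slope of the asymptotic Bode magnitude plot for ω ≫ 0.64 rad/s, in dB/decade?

0 dB/decade

With 1 zero and 1 pole, the high-frequency asymptotic slope is 20 × (1 − 1) = 0 dB/decade.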